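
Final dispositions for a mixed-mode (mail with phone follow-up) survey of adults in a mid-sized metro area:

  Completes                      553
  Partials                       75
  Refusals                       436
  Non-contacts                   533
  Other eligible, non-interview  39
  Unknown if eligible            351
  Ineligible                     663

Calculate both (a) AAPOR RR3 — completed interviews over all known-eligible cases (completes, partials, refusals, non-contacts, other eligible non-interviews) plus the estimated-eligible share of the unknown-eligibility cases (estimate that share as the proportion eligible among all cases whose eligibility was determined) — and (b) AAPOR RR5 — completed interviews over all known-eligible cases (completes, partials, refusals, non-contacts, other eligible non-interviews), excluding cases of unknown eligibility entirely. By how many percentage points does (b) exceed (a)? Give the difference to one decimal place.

4.5

Numerator → 553
Known eligible → 553 + 75 + 436 + 533 + 39 = 1636
e = 1636 / (1636 + 663) = 1636 / 2299 = 0.7116
Estimated eligible among unknowns → 0.7116 × 351 = 249.77
Base → 1636 + 249.77 = 1885.77
RR3 = 553 / 1885.77 = 0.2932
Base → 553 + 75 + 436 + 533 + 39 = 1636
RR5 = 553 / 1636 = 0.3380
Difference = 33.80 − 29.32 = 4.48 percentage points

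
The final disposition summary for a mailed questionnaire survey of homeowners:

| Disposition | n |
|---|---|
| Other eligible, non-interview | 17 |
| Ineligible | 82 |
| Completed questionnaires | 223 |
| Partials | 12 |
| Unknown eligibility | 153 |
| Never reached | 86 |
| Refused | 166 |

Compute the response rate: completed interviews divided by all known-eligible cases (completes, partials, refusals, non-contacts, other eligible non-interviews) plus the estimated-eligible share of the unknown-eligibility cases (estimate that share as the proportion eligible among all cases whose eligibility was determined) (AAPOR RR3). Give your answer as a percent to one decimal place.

35.1%

Num: 223
Known eligible: 223 + 12 + 166 + 86 + 17 = 504
e = 504 / (504 + 82) = 504 / 586 = 0.8601
Eligible share of unknowns: 0.8601 × 153 = 131.60
Base: 504 + 131.60 = 635.60
RR3 = 223 / 635.60 = 0.3508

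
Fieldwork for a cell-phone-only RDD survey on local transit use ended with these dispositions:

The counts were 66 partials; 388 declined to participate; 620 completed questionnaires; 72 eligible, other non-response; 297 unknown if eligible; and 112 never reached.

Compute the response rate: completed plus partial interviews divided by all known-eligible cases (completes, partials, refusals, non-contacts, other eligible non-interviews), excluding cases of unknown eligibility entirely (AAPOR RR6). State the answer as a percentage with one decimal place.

54.5%

Numerator = 620 + 66 = 686
Denominator = 620 + 66 + 388 + 112 + 72 = 1258
RR6 = 686 / 1258 = 0.5453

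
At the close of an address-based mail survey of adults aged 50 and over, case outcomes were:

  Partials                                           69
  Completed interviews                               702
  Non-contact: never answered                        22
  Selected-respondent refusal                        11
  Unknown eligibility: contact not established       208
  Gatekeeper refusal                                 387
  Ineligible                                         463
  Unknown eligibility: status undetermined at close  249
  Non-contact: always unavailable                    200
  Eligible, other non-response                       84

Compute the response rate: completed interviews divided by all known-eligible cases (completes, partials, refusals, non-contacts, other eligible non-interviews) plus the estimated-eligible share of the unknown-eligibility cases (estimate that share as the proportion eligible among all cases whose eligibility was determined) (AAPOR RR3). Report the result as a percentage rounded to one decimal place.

Refused = 387 + 11 = 398
Never reached = 22 + 200 = 222
Undetermined eligibility = 208 + 249 = 457
Numerator: 702
Known eligible: 702 + 69 + 398 + 222 + 84 = 1475
e = 1475 / (1475 + 463) = 1475 / 1938 = 0.7611
e × U: 0.7611 × 457 = 347.82
Base: 1475 + 347.82 = 1822.82
RR3 = 702 / 1822.82 = 0.3851

38.5%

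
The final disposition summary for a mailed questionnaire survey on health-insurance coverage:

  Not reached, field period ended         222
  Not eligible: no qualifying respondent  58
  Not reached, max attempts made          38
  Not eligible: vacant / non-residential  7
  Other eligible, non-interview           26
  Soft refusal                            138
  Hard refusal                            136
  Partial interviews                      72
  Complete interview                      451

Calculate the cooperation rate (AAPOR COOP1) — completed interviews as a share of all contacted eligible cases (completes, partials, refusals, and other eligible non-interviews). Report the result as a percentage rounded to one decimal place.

Refusals = 136 + 138 = 274
Non-contacts = 222 + 38 = 260
Out of scope = 58 + 7 = 65
Top = 451
Base = 451 + 72 + 274 + 26 = 823
COOP1 = 451 / 823 = 0.5480

54.8%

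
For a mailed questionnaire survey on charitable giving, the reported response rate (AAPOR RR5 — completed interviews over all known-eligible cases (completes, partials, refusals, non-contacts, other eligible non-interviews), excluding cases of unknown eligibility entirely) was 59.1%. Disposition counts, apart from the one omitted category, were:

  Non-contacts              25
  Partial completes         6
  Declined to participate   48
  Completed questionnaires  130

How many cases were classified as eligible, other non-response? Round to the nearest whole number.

RR5 = 130 / D = 0.591
D = 130 / 0.591 = 220.0
Rest of base = 209
eligible, other non-response = 220.0 − 209 ≈ 11

11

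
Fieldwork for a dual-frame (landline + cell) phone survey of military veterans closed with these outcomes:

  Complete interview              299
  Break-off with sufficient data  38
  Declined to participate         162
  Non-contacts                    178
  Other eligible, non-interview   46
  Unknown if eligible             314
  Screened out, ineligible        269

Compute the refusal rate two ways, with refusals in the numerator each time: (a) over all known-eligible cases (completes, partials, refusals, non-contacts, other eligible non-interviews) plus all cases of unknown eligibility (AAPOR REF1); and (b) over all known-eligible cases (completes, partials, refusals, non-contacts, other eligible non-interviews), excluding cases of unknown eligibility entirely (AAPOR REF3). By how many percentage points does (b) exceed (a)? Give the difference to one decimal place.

6.8

Top: 162
Denom: 299 + 38 + 162 + 178 + 46 + 314 = 1037
REF1 = 162 / 1037 = 0.1562
Denom: 299 + 38 + 162 + 178 + 46 = 723
REF3 = 162 / 723 = 0.2241
Difference = 22.41 − 15.62 = 6.79 percentage points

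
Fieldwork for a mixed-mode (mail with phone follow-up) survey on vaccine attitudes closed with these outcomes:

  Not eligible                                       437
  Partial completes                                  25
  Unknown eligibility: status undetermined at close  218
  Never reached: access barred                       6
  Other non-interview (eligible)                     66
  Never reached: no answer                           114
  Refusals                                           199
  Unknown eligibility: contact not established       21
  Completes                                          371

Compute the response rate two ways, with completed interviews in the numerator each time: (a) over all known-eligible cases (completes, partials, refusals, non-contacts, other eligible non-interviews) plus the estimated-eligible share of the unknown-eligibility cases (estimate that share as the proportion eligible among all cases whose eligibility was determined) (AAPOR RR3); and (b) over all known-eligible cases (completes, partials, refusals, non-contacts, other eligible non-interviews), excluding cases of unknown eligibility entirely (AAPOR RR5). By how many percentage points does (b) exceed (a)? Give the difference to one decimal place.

Never reached = 114 + 6 = 120
Eligibility not determined = 21 + 218 = 239
Num: 371
Known eligible: 371 + 25 + 199 + 120 + 66 = 781
e = 781 / (781 + 437) = 781 / 1218 = 0.6412
Estimated eligible among unknowns: 0.6412 × 239 = 153.25
Denom: 781 + 153.25 = 934.25
RR3 = 371 / 934.25 = 0.3971
Denom: 371 + 25 + 199 + 120 + 66 = 781
RR5 = 371 / 781 = 0.4750
Difference = 47.50 − 39.71 = 7.79 percentage points

7.8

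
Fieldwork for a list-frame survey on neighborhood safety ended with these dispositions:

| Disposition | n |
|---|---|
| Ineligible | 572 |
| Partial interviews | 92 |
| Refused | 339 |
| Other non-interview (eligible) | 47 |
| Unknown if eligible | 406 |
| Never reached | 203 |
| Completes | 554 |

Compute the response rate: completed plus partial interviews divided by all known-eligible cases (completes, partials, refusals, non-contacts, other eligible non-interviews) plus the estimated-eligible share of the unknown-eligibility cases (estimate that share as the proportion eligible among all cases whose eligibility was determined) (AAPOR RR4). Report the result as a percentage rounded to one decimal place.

Num → 554 + 92 = 646
Eligible (known) → 554 + 92 + 339 + 203 + 47 = 1235
e = 1235 / (1235 + 572) = 1235 / 1807 = 0.6835
Estimated eligible among unknowns → 0.6835 × 406 = 277.50
Base → 1235 + 277.50 = 1512.50
RR4 = 646 / 1512.50 = 0.4271

42.7%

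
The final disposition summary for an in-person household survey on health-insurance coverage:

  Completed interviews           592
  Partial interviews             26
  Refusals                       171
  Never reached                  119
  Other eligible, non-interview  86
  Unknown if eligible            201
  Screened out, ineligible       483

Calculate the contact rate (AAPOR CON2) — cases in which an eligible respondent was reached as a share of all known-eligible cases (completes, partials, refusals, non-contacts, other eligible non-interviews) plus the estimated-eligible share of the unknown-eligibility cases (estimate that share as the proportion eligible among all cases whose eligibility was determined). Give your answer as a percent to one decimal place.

Numerator → 592 + 26 + 171 + 86 = 875
Determined eligible → 592 + 26 + 171 + 119 + 86 = 994
e = 994 / (994 + 483) = 994 / 1477 = 0.6730
Estimated eligible among unknowns → 0.6730 × 201 = 135.27
Denominator → 994 + 135.27 = 1129.27
CON2 = 875 / 1129.27 = 0.7748

77.5%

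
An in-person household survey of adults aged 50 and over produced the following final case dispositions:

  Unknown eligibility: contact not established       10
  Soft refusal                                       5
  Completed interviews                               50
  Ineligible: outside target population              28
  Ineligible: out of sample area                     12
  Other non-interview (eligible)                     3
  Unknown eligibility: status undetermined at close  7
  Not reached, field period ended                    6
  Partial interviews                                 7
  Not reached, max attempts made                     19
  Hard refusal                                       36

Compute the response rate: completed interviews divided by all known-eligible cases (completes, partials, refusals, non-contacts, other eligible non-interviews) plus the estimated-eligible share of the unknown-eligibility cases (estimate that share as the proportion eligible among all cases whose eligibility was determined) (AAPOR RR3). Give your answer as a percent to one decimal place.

Declined to participate = 36 + 5 = 41
Non-contacts = 6 + 19 = 25
Unknown eligibility = 10 + 7 = 17
Ineligible = 28 + 12 = 40
Top → 50
Determined eligible → 50 + 7 + 41 + 25 + 3 = 126
e = 126 / (126 + 40) = 126 / 166 = 0.7590
e × U → 0.7590 × 17 = 12.90
Denominator → 126 + 12.90 = 138.90
RR3 = 50 / 138.90 = 0.3600

36.0%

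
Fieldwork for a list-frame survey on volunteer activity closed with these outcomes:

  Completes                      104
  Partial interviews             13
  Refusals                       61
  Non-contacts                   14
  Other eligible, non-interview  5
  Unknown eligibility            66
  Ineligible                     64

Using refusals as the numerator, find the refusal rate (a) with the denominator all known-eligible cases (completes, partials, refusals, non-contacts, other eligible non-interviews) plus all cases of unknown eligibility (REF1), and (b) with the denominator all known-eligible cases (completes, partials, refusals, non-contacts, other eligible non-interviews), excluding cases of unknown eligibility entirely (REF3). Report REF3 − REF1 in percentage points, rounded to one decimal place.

7.8

Num: 61
Base: 104 + 13 + 61 + 14 + 5 + 66 = 263
REF1 = 61 / 263 = 0.2319
Base: 104 + 13 + 61 + 14 + 5 = 197
REF3 = 61 / 197 = 0.3096
Difference = 30.96 − 23.19 = 7.77 percentage points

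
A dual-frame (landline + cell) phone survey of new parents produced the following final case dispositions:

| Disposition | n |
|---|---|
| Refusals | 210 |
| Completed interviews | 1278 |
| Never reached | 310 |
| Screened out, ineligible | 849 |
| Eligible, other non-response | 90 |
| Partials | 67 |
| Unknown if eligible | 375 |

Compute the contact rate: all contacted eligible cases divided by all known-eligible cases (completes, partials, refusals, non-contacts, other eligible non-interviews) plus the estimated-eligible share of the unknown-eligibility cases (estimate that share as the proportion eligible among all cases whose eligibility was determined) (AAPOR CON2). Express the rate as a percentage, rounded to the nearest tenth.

Num → 1278 + 67 + 210 + 90 = 1645
Determined eligible → 1278 + 67 + 210 + 310 + 90 = 1955
e = 1955 / (1955 + 849) = 1955 / 2804 = 0.6972
e × U → 0.6972 × 375 = 261.45
Base → 1955 + 261.45 = 2216.45
CON2 = 1645 / 2216.45 = 0.7422

74.2%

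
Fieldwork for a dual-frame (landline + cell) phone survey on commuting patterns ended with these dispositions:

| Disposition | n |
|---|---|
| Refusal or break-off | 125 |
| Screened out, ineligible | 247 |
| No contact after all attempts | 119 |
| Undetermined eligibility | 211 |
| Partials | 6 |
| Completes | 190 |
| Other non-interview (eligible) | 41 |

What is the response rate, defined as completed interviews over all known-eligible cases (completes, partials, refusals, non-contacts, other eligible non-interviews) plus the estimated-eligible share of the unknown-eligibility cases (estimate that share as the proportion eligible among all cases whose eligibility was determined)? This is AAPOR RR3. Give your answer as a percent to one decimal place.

Num = 190
Determined eligible = 190 + 6 + 125 + 119 + 41 = 481
e = 481 / (481 + 247) = 481 / 728 = 0.6607
Eligible share of unknowns = 0.6607 × 211 = 139.41
Base = 481 + 139.41 = 620.41
RR3 = 190 / 620.41 = 0.3062

30.6%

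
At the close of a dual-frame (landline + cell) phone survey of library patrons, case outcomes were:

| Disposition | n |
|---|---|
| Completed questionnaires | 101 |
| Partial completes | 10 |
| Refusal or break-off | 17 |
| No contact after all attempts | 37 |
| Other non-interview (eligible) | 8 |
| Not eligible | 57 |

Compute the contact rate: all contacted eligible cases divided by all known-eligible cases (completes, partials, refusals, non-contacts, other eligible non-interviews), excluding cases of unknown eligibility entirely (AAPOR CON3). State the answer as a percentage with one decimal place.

Numerator → 101 + 10 + 17 + 8 = 136
Base → 101 + 10 + 17 + 37 + 8 = 173
CON3 = 136 / 173 = 0.7861

78.6%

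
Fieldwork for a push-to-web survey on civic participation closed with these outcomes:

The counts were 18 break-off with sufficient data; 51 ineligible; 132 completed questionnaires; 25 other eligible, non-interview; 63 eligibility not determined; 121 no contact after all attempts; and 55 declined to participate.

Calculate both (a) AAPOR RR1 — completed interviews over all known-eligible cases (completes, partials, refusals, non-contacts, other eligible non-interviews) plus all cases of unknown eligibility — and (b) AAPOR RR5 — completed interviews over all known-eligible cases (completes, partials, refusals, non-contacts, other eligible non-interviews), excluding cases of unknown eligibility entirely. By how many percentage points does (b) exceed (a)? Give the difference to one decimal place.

5.7

Numerator → 132
Base → 132 + 18 + 55 + 121 + 25 + 63 = 414
RR1 = 132 / 414 = 0.3188
Base → 132 + 18 + 55 + 121 + 25 = 351
RR5 = 132 / 351 = 0.3761
Difference = 37.61 − 31.88 = 5.73 percentage points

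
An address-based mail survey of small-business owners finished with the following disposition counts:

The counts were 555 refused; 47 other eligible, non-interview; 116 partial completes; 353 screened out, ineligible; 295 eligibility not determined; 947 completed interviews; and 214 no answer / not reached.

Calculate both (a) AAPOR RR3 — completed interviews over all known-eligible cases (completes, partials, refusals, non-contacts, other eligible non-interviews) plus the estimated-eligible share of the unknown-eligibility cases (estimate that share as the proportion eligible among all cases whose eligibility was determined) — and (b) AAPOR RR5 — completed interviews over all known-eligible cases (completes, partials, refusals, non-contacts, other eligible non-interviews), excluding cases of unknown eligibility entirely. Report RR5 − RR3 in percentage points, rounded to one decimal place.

Top → 947
Eligible (known) → 947 + 116 + 555 + 214 + 47 = 1879
e = 1879 / (1879 + 353) = 1879 / 2232 = 0.8418
e × U → 0.8418 × 295 = 248.33
Base → 1879 + 248.33 = 2127.33
RR3 = 947 / 2127.33 = 0.4452
Base → 947 + 116 + 555 + 214 + 47 = 1879
RR5 = 947 / 1879 = 0.5040
Difference = 50.40 − 44.52 = 5.88 percentage points

5.9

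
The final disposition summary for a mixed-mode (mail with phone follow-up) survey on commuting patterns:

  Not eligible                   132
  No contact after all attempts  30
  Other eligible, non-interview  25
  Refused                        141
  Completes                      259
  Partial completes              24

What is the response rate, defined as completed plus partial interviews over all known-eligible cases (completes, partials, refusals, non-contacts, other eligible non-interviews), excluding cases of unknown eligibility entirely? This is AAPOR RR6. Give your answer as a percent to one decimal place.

Num → 259 + 24 = 283
Denom → 259 + 24 + 141 + 30 + 25 = 479
RR6 = 283 / 479 = 0.5908

59.1%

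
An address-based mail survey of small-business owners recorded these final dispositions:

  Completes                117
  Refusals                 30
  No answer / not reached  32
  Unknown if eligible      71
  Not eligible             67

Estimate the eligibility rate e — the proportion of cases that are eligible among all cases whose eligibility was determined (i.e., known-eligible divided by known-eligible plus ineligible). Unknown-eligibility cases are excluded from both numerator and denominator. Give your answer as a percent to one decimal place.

72.8%

Determined eligible = 117 + 30 + 32 = 179
e = 179 / (179 + 67) = 179 / 246 = 0.7276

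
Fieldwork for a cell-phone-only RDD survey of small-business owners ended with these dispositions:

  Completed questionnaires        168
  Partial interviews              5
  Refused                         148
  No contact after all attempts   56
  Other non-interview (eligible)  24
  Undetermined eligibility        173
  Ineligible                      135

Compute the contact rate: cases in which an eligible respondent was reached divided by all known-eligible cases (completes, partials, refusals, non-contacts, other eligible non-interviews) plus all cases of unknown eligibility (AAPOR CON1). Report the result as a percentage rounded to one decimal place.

Numerator → 168 + 5 + 148 + 24 = 345
Denominator → 168 + 5 + 148 + 56 + 24 + 173 = 574
CON1 = 345 / 574 = 0.6010

60.1%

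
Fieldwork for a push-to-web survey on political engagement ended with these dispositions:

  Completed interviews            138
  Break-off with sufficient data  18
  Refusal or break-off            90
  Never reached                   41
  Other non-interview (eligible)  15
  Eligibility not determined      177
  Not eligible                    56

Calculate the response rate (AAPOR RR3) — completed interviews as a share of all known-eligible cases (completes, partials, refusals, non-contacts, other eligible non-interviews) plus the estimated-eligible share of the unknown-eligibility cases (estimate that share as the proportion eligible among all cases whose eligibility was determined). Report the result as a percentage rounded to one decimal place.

30.6%

Num = 138
Eligible (known) = 138 + 18 + 90 + 41 + 15 = 302
e = 302 / (302 + 56) = 302 / 358 = 0.8436
e × U = 0.8436 × 177 = 149.32
Base = 302 + 149.32 = 451.32
RR3 = 138 / 451.32 = 0.3058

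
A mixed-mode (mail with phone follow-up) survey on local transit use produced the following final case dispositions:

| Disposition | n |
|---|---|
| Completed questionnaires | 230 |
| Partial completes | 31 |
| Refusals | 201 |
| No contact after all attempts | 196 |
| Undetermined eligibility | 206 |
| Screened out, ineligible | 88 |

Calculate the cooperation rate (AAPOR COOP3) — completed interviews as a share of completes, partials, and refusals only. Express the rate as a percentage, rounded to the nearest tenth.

49.8%

Num → 230
Base → 230 + 31 + 201 = 462
COOP3 = 230 / 462 = 0.4978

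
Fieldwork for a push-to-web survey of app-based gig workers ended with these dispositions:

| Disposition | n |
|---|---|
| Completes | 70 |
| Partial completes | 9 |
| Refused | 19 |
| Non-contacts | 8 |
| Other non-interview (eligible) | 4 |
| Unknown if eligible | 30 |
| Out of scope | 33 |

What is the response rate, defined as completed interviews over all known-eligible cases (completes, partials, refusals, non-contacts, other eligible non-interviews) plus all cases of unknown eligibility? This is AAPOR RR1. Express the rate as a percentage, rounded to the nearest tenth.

50.0%

Top = 70
Denominator = 70 + 9 + 19 + 8 + 4 + 30 = 140
RR1 = 70 / 140 = 0.5000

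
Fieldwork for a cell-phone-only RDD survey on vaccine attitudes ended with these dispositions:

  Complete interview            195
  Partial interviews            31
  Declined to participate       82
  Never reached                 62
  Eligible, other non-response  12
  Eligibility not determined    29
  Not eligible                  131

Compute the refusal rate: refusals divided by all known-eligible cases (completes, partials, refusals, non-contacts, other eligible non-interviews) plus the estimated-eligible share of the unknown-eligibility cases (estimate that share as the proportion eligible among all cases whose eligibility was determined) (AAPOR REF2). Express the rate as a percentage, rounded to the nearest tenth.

20.3%

Numerator → 82
Known eligible → 195 + 31 + 82 + 62 + 12 = 382
e = 382 / (382 + 131) = 382 / 513 = 0.7446
Estimated eligible among unknowns → 0.7446 × 29 = 21.59
Denominator → 382 + 21.59 = 403.59
REF2 = 82 / 403.59 = 0.2032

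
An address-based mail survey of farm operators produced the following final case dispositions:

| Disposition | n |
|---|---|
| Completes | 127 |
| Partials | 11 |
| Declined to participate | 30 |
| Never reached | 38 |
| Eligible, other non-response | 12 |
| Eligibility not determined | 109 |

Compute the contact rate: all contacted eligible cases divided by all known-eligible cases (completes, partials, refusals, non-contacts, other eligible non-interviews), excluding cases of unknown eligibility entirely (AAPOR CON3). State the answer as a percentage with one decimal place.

Numerator → 127 + 11 + 30 + 12 = 180
Denom → 127 + 11 + 30 + 38 + 12 = 218
CON3 = 180 / 218 = 0.8257

82.6%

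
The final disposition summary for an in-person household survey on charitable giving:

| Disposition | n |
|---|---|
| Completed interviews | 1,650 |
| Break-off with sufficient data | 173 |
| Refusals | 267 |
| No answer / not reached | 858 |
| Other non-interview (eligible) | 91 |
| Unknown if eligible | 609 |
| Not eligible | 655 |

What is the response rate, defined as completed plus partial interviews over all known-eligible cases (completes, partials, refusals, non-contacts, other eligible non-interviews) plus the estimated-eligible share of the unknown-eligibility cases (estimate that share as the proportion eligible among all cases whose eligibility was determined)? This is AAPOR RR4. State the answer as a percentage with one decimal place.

51.5%

Top: 1650 + 173 = 1823
Known eligible: 1650 + 173 + 267 + 858 + 91 = 3039
e = 3039 / (3039 + 655) = 3039 / 3694 = 0.8227
e × U: 0.8227 × 609 = 501.02
Base: 3039 + 501.02 = 3540.02
RR4 = 1823 / 3540.02 = 0.5150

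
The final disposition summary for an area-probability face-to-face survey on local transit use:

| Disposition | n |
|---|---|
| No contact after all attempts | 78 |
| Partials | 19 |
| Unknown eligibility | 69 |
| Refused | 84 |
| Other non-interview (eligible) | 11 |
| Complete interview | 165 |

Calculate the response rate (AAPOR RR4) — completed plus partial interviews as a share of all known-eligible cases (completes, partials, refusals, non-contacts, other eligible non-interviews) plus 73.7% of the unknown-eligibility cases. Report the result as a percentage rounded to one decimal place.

Num = 165 + 19 = 184
Known eligible = 165 + 19 + 84 + 78 + 11 = 357
e × U = 0.7370 × 69 = 50.85
Base = 357 + 50.85 = 407.85
RR4 = 184 / 407.85 = 0.4511

45.1%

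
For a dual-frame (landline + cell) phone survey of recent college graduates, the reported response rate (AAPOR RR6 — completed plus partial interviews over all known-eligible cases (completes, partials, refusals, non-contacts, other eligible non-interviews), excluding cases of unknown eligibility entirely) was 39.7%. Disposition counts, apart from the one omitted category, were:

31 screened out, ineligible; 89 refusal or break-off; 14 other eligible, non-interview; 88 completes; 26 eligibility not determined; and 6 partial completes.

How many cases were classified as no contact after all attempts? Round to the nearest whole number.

Top = 88 + 6 = 94
RR6 = 94 / D = 0.397
D = 94 / 0.397 = 236.8
Remaining denominator categories sum to 197
no contact after all attempts = 236.8 − 197 ≈ 40

40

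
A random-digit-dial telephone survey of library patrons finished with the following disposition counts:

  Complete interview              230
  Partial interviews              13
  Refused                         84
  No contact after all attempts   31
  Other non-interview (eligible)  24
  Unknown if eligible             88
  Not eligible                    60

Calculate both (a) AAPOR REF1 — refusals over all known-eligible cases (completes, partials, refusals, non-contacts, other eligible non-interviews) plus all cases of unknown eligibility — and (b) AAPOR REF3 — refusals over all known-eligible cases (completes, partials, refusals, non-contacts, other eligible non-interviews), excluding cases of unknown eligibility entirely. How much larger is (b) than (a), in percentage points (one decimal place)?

Num = 84
Base = 230 + 13 + 84 + 31 + 24 + 88 = 470
REF1 = 84 / 470 = 0.1787
Base = 230 + 13 + 84 + 31 + 24 = 382
REF3 = 84 / 382 = 0.2199
Difference = 21.99 − 17.87 = 4.12 percentage points

4.1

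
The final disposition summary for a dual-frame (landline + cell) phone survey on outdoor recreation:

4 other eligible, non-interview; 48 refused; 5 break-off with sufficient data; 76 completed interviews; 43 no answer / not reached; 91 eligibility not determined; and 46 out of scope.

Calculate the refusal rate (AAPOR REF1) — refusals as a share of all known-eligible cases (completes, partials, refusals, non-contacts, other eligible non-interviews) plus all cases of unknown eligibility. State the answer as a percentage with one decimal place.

Num = 48
Denom = 76 + 5 + 48 + 43 + 4 + 91 = 267
REF1 = 48 / 267 = 0.1798

18.0%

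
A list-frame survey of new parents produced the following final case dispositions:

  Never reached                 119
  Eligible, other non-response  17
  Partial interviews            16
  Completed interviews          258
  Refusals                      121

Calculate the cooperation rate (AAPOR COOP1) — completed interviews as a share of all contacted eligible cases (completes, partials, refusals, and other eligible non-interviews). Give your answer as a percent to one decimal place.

62.6%

Top: 258
Denom: 258 + 16 + 121 + 17 = 412
COOP1 = 258 / 412 = 0.6262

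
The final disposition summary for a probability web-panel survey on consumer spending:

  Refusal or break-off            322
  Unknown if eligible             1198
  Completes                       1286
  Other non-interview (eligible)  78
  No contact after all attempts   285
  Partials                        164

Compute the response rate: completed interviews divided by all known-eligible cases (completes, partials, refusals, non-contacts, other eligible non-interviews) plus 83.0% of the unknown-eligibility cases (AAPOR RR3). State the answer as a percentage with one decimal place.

41.1%

Num → 1286
Known eligible → 1286 + 164 + 322 + 285 + 78 = 2135
Estimated eligible among unknowns → 0.8300 × 1198 = 994.34
Denominator → 2135 + 994.34 = 3129.34
RR3 = 1286 / 3129.34 = 0.4109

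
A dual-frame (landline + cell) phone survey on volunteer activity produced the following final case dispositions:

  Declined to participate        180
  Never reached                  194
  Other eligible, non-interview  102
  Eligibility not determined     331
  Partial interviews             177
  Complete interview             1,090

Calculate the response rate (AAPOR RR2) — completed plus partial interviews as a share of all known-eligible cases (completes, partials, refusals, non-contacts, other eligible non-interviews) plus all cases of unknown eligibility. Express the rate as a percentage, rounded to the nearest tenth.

61.1%

Top = 1090 + 177 = 1267
Denominator = 1090 + 177 + 180 + 194 + 102 + 331 = 2074
RR2 = 1267 / 2074 = 0.6109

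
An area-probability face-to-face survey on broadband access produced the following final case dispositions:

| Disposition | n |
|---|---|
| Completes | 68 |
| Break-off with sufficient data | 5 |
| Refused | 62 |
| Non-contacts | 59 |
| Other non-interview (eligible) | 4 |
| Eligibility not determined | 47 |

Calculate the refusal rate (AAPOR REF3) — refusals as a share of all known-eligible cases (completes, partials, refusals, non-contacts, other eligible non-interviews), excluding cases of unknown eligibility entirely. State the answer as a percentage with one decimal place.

Num: 62
Base: 68 + 5 + 62 + 59 + 4 = 198
REF3 = 62 / 198 = 0.3131

31.3%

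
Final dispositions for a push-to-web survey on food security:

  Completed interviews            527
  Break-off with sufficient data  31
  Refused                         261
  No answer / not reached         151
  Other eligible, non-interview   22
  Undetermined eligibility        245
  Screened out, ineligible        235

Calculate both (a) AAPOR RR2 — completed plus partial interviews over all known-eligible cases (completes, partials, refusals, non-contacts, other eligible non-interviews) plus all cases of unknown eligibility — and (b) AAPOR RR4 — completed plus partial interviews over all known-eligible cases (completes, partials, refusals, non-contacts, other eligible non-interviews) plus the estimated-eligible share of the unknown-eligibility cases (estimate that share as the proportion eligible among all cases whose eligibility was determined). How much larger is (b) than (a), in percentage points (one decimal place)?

1.8

Top = 527 + 31 = 558
Denominator = 527 + 31 + 261 + 151 + 22 + 245 = 1237
RR2 = 558 / 1237 = 0.4511
Determined eligible = 527 + 31 + 261 + 151 + 22 = 992
e = 992 / (992 + 235) = 992 / 1227 = 0.8085
Estimated eligible among unknowns = 0.8085 × 245 = 198.08
Denominator = 992 + 198.08 = 1190.08
RR4 = 558 / 1190.08 = 0.4689
Difference = 46.89 − 45.11 = 1.78 percentage points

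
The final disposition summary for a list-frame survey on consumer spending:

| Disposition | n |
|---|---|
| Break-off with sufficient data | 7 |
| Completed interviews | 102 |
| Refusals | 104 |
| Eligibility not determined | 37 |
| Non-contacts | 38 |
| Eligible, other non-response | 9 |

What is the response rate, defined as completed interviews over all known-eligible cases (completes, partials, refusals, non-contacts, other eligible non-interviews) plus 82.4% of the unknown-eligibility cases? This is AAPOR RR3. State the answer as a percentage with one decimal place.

Numerator = 102
Eligible (known) = 102 + 7 + 104 + 38 + 9 = 260
Estimated eligible among unknowns = 0.8240 × 37 = 30.49
Base = 260 + 30.49 = 290.49
RR3 = 102 / 290.49 = 0.3511

35.1%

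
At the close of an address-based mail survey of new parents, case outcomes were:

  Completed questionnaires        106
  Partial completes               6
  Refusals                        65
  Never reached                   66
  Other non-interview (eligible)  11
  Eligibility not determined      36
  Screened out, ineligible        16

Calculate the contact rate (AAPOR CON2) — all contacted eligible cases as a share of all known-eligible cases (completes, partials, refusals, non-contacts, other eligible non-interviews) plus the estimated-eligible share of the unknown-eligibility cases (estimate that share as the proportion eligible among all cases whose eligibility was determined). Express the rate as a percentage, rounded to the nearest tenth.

65.3%

Num → 106 + 6 + 65 + 11 = 188
Determined eligible → 106 + 6 + 65 + 66 + 11 = 254
e = 254 / (254 + 16) = 254 / 270 = 0.9407
Eligible share of unknowns → 0.9407 × 36 = 33.87
Denom → 254 + 33.87 = 287.87
CON2 = 188 / 287.87 = 0.6531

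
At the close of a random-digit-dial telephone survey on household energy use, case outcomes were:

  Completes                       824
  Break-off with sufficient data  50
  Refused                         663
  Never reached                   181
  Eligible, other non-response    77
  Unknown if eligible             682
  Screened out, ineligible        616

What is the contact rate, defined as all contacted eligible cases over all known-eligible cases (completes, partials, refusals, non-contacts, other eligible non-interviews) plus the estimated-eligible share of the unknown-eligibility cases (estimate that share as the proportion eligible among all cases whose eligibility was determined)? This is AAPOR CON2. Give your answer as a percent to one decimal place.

70.1%

Top = 824 + 50 + 663 + 77 = 1614
Eligible (known) = 824 + 50 + 663 + 181 + 77 = 1795
e = 1795 / (1795 + 616) = 1795 / 2411 = 0.7445
Estimated eligible among unknowns = 0.7445 × 682 = 507.75
Denom = 1795 + 507.75 = 2302.75
CON2 = 1614 / 2302.75 = 0.7009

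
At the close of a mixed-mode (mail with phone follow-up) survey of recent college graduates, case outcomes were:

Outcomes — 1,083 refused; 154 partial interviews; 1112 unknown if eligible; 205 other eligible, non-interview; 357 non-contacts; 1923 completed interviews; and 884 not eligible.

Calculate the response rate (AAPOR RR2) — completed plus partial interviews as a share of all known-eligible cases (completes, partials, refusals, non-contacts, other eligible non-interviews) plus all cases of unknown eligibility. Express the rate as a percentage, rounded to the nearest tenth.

43.0%

Numerator = 1923 + 154 = 2077
Denominator = 1923 + 154 + 1083 + 357 + 205 + 1112 = 4834
RR2 = 2077 / 4834 = 0.4297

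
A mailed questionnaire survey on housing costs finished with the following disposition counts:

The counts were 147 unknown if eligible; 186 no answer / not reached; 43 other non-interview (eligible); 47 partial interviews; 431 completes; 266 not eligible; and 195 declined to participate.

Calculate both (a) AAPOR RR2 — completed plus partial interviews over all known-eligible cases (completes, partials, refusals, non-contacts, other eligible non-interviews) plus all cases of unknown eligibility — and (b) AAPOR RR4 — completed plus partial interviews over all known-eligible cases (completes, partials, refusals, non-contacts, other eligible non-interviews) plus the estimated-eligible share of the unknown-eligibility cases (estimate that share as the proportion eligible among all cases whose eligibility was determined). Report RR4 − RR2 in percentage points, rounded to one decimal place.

Top = 431 + 47 = 478
Base = 431 + 47 + 195 + 186 + 43 + 147 = 1049
RR2 = 478 / 1049 = 0.4557
Known eligible = 431 + 47 + 195 + 186 + 43 = 902
e = 902 / (902 + 266) = 902 / 1168 = 0.7723
Estimated eligible among unknowns = 0.7723 × 147 = 113.53
Base = 902 + 113.53 = 1015.53
RR4 = 478 / 1015.53 = 0.4707
Difference = 47.07 − 45.57 = 1.50 percentage points

1.5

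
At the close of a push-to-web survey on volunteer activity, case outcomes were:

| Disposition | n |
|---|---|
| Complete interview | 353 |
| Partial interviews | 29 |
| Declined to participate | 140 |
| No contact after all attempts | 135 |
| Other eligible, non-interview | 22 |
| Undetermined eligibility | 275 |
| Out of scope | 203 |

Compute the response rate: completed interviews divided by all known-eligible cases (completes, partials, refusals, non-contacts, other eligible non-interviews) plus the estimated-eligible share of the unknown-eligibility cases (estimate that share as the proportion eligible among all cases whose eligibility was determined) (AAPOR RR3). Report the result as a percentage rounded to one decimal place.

Num → 353
Determined eligible → 353 + 29 + 140 + 135 + 22 = 679
e = 679 / (679 + 203) = 679 / 882 = 0.7698
e × U → 0.7698 × 275 = 211.70
Denominator → 679 + 211.70 = 890.70
RR3 = 353 / 890.70 = 0.3963

39.6%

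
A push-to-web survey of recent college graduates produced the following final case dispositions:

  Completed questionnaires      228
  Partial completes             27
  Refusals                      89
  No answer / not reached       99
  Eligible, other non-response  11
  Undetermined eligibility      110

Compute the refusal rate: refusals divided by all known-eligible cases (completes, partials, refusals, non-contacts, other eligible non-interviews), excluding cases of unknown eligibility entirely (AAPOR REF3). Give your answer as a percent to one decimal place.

Top → 89
Base → 228 + 27 + 89 + 99 + 11 = 454
REF3 = 89 / 454 = 0.1960

19.6%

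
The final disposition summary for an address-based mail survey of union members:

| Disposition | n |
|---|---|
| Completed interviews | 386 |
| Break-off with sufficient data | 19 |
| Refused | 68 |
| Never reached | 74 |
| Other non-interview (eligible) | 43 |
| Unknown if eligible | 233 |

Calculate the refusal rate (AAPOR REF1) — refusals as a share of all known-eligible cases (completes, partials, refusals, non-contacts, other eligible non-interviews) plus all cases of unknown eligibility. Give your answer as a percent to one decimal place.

8.3%

Num → 68
Denominator → 386 + 19 + 68 + 74 + 43 + 233 = 823
REF1 = 68 / 823 = 0.0826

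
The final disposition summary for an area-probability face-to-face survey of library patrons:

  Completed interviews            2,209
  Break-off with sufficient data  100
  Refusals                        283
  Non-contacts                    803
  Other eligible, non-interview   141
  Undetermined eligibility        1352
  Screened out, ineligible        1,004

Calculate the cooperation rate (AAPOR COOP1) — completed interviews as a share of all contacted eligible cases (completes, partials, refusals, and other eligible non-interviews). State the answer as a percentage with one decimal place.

80.8%

Numerator: 2209
Base: 2209 + 100 + 283 + 141 = 2733
COOP1 = 2209 / 2733 = 0.8083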